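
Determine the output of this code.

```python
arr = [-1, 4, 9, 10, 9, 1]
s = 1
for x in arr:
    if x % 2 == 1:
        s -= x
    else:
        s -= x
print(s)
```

-31

x=-1: odd, s = 1-(-1) = 2
x=4: not odd, s = 2-4 = -2
x=9: odd, s = (-2)-9 = -11
x=10: not odd, s = (-11)-10 = -21
x=9: odd, s = (-21)-9 = -30
x=1: odd, s = (-30)-1 = -31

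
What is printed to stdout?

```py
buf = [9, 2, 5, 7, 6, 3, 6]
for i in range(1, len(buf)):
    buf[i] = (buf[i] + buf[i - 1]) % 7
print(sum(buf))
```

i=1: buf[1] = (2+9)%7 = 4 → [9, 4, 5, 7, 6, 3, 6]
i=2: buf[2] = (5+4)%7 = 2 → [9, 4, 2, 7, 6, 3, 6]
i=3: buf[3] = (7+2)%7 = 2 → [9, 4, 2, 2, 6, 3, 6]
i=4: buf[4] = (6+2)%7 = 1 → [9, 4, 2, 2, 1, 3, 6]
i=5: buf[5] = (3+1)%7 = 4 → [9, 4, 2, 2, 1, 4, 6]
i=6: buf[6] = (6+4)%7 = 3 → [9, 4, 2, 2, 1, 4, 3]
sum = 25

25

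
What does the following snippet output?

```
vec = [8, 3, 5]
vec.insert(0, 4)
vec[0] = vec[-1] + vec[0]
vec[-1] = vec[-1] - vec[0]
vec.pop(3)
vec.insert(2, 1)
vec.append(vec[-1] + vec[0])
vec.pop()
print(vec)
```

[9, 8, 1, 3]

insert 4 at 0 → [4, 8, 3, 5]
vec[0] = vec[-1]+vec[0] = 5+4 = 9 → [9, 8, 3, 5]
vec[-1] = vec[-1]-vec[0] = 5-9 = -4 → [9, 8, 3, -4]
pop(3) removes -4 → [9, 8, 3]
insert 1 at 2 → [9, 8, 1, 3]
append vec[-1]+vec[0] = 3+9 = 12 → [9, 8, 1, 3, 12]
pop() removes 12 → [9, 8, 1, 3]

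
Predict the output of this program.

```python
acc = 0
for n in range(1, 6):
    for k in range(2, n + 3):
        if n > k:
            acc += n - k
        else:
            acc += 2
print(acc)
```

n=1,k=2: not 1>2, acc = 0+2 = 2
n=1,k=3: not 1>3, acc = 2+2 = 4
n=2,k=2: not 2>2, acc = 4+2 = 6
n=2,k=3: not 2>3, acc = 6+2 = 8
n=2,k=4: not 2>4, acc = 8+2 = 10
n=3,k=2: 3>2, acc = 10+1 = 11
n=3,k=3: not 3>3, acc = 11+2 = 13
n=3,k=4: not 3>4, acc = 13+2 = 15
n=3,k=5: not 3>5, acc = 15+2 = 17
n=4,k=2: 4>2, acc = 17+2 = 19
n=4,k=3: 4>3, acc = 19+1 = 20
n=4,k=4: not 4>4, acc = 20+2 = 22
n=4,k=5: not 4>5, acc = 22+2 = 24
n=4,k=6: not 4>6, acc = 24+2 = 26
n=5,k=2: 5>2, acc = 26+3 = 29
n=5,k=3: 5>3, acc = 29+2 = 31
n=5,k=4: 5>4, acc = 31+1 = 32
n=5,k=5: not 5>5, acc = 32+2 = 34
n=5,k=6: not 5>6, acc = 34+2 = 36
n=5,k=7: not 5>7, acc = 36+2 = 38

38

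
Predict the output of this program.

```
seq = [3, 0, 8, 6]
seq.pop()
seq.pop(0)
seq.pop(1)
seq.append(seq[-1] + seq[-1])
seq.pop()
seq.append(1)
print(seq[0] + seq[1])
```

pop() removes 6 → [3, 0, 8]
pop(0) removes 3 → [0, 8]
pop(1) removes 8 → [0]
append seq[-1]+seq[-1] = 0+0 = 0 → [0, 0]
pop() removes 0 → [0]
append 1 → [0, 1]
seq[0]+seq[1] = 0+1 = 1

1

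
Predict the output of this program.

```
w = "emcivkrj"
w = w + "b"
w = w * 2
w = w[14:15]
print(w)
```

+ 'b' → 'emcivkrjb'
repeat ×2 → 'emcivkrjbemcivkrjb'
slice [14:15] → 'k'

k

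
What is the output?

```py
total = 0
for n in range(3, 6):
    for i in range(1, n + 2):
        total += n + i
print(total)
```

108

n=3,i=1: total = 0+4 = 4
n=3,i=2: total = 4+5 = 9
n=3,i=3: total = 9+6 = 15
n=3,i=4: total = 15+7 = 22
n=4,i=1: total = 22+5 = 27
n=4,i=2: total = 27+6 = 33
n=4,i=3: total = 33+7 = 40
n=4,i=4: total = 40+8 = 48
n=4,i=5: total = 48+9 = 57
n=5,i=1: total = 57+6 = 63
n=5,i=2: total = 63+7 = 70
n=5,i=3: total = 70+8 = 78
n=5,i=4: total = 78+9 = 87
n=5,i=5: total = 87+10 = 97
n=5,i=6: total = 97+11 = 108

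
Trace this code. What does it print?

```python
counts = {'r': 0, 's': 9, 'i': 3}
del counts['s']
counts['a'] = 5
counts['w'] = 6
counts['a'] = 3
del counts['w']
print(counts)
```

del 's' → {'r': 0, 'i': 3}
counts['a'] = 5 → {'r': 0, 'i': 3, 'a': 5}
counts['w'] = 6 → {'r': 0, 'i': 3, 'a': 5, 'w': 6}
counts['a'] = 3 → {'r': 0, 'i': 3, 'a': 3, 'w': 6}
del 'w' → {'r': 0, 'i': 3, 'a': 3}

{'r': 0, 'i': 3, 'a': 3}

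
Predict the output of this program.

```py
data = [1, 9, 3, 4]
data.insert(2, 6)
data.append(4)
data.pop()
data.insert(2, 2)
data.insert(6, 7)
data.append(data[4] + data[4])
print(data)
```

insert 6 at 2 → [1, 9, 6, 3, 4]
append 4 → [1, 9, 6, 3, 4, 4]
pop() removes 4 → [1, 9, 6, 3, 4]
insert 2 at 2 → [1, 9, 2, 6, 3, 4]
insert 7 at 6 → [1, 9, 2, 6, 3, 4, 7]
append data[4]+data[4] = 3+3 = 6 → [1, 9, 2, 6, 3, 4, 7, 6]

[1, 9, 2, 6, 3, 4, 7, 6]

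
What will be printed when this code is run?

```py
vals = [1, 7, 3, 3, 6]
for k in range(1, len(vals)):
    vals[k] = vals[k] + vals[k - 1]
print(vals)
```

[1, 8, 11, 14, 20]

k=1: vals[1] = 7+1 = 8 → [1, 8, 3, 3, 6]
k=2: vals[2] = 3+8 = 11 → [1, 8, 11, 3, 6]
k=3: vals[3] = 3+11 = 14 → [1, 8, 11, 14, 6]
k=4: vals[4] = 6+14 = 20 → [1, 8, 11, 14, 20]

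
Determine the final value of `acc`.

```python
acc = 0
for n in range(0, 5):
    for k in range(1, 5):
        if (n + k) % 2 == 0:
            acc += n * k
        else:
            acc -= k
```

28

n=0,k=1: odd sum, acc = 0-1 = -1
n=0,k=2: even sum, acc = (-1)+0 = -1
n=0,k=3: odd sum, acc = (-1)-3 = -4
n=0,k=4: even sum, acc = (-4)+0 = -4
n=1,k=1: even sum, acc = (-4)+1 = -3
n=1,k=2: odd sum, acc = (-3)-2 = -5
n=1,k=3: even sum, acc = (-5)+3 = -2
n=1,k=4: odd sum, acc = (-2)-4 = -6
n=2,k=1: odd sum, acc = (-6)-1 = -7
n=2,k=2: even sum, acc = (-7)+4 = -3
n=2,k=3: odd sum, acc = (-3)-3 = -6
n=2,k=4: even sum, acc = (-6)+8 = 2
n=3,k=1: even sum, acc = 2+3 = 5
n=3,k=2: odd sum, acc = 5-2 = 3
n=3,k=3: even sum, acc = 3+9 = 12
n=3,k=4: odd sum, acc = 12-4 = 8
n=4,k=1: odd sum, acc = 8-1 = 7
n=4,k=2: even sum, acc = 7+8 = 15
n=4,k=3: odd sum, acc = 15-3 = 12
n=4,k=4: even sum, acc = 12+16 = 28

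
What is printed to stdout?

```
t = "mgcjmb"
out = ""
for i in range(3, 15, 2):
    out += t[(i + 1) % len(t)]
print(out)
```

i=3: add t[4]='m' → 'm'
i=5: add t[0]='m' → 'mm'
i=7: add t[2]='c' → 'mmc'
i=9: add t[4]='m' → 'mmcm'
i=11: add t[0]='m' → 'mmcmm'
i=13: add t[2]='c' → 'mmcmmc'

mmcmmc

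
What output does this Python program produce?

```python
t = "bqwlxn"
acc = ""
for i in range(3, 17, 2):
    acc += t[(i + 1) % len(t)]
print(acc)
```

xbwxbwx

i=3: add t[4]='x' → 'x'
i=5: add t[0]='b' → 'xb'
i=7: add t[2]='w' → 'xbw'
i=9: add t[4]='x' → 'xbwx'
i=11: add t[0]='b' → 'xbwxb'
i=13: add t[2]='w' → 'xbwxbw'
i=15: add t[4]='x' → 'xbwxbwx'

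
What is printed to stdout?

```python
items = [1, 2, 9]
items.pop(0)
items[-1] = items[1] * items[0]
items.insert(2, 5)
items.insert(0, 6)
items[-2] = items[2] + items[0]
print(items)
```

pop(0) removes 1 → [2, 9]
items[-1] = items[1]*items[0] = 9*2 = 18 → [2, 18]
insert 5 at 2 → [2, 18, 5]
insert 6 at 0 → [6, 2, 18, 5]
items[-2] = items[2]+items[0] = 18+6 = 24 → [6, 2, 24, 5]

[6, 2, 24, 5]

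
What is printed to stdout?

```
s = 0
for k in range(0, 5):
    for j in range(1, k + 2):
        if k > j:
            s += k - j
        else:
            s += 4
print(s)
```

k=0,j=1: not 0>1, s = 0+4 = 4
k=1,j=1: not 1>1, s = 4+4 = 8
k=1,j=2: not 1>2, s = 8+4 = 12
k=2,j=1: 2>1, s = 12+1 = 13
k=2,j=2: not 2>2, s = 13+4 = 17
k=2,j=3: not 2>3, s = 17+4 = 21
k=3,j=1: 3>1, s = 21+2 = 23
k=3,j=2: 3>2, s = 23+1 = 24
k=3,j=3: not 3>3, s = 24+4 = 28
k=3,j=4: not 3>4, s = 28+4 = 32
k=4,j=1: 4>1, s = 32+3 = 35
k=4,j=2: 4>2, s = 35+2 = 37
k=4,j=3: 4>3, s = 37+1 = 38
k=4,j=4: not 4>4, s = 38+4 = 42
k=4,j=5: not 4>5, s = 42+4 = 46

46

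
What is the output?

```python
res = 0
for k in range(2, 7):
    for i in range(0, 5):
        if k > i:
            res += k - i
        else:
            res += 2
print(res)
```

66

k=2,i=0: 2>0, res = 0+2 = 2
k=2,i=1: 2>1, res = 2+1 = 3
k=2,i=2: not 2>2, res = 3+2 = 5
k=2,i=3: not 2>3, res = 5+2 = 7
k=2,i=4: not 2>4, res = 7+2 = 9
k=3,i=0: 3>0, res = 9+3 = 12
k=3,i=1: 3>1, res = 12+2 = 14
k=3,i=2: 3>2, res = 14+1 = 15
k=3,i=3: not 3>3, res = 15+2 = 17
k=3,i=4: not 3>4, res = 17+2 = 19
k=4,i=0: 4>0, res = 19+4 = 23
k=4,i=1: 4>1, res = 23+3 = 26
k=4,i=2: 4>2, res = 26+2 = 28
k=4,i=3: 4>3, res = 28+1 = 29
k=4,i=4: not 4>4, res = 29+2 = 31
k=5,i=0: 5>0, res = 31+5 = 36
k=5,i=1: 5>1, res = 36+4 = 40
k=5,i=2: 5>2, res = 40+3 = 43
k=5,i=3: 5>3, res = 43+2 = 45
k=5,i=4: 5>4, res = 45+1 = 46
k=6,i=0: 6>0, res = 46+6 = 52
k=6,i=1: 6>1, res = 52+5 = 57
k=6,i=2: 6>2, res = 57+4 = 61
k=6,i=3: 6>3, res = 61+3 = 64
k=6,i=4: 6>4, res = 64+2 = 66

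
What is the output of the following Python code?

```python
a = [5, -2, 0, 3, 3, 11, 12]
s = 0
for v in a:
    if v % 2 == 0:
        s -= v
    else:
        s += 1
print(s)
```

v=5: not even, s = 0+1 = 1
v=-2: even, s = 1-(-2) = 3
v=0: even, s = 3-0 = 3
v=3: not even, s = 3+1 = 4
v=3: not even, s = 4+1 = 5
v=11: not even, s = 5+1 = 6
v=12: even, s = 6-12 = -6

-6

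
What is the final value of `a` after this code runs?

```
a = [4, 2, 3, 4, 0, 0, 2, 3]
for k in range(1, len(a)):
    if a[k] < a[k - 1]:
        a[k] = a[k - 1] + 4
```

[4, 8, 12, 16, 20, 24, 28, 32]

k=1: 2<4, a[1] = 4+4 = 8 → [4, 8, 3, 4, 0, 0, 2, 3]
k=2: 3<8, a[2] = 8+4 = 12 → [4, 8, 12, 4, 0, 0, 2, 3]
k=3: 4<12, a[3] = 12+4 = 16 → [4, 8, 12, 16, 0, 0, 2, 3]
k=4: 0<16, a[4] = 16+4 = 20 → [4, 8, 12, 16, 20, 0, 2, 3]
k=5: 0<20, a[5] = 20+4 = 24 → [4, 8, 12, 16, 20, 24, 2, 3]
k=6: 2<24, a[6] = 24+4 = 28 → [4, 8, 12, 16, 20, 24, 28, 3]
k=7: 3<28, a[7] = 28+4 = 32 → [4, 8, 12, 16, 20, 24, 28, 32]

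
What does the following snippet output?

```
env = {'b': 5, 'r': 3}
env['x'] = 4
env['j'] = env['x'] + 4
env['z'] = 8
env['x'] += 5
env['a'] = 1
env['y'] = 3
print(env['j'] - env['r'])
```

5

env['x'] = 4 → {'b': 5, 'r': 3, 'x': 4}
env['j'] = env['x']+4 = 8 → {'b': 5, 'r': 3, 'x': 4, 'j': 8}
env['z'] = 8 → {'b': 5, 'r': 3, 'x': 4, 'j': 8, 'z': 8}
env['x'] = 4+5 = 9 → {'b': 5, 'r': 3, 'x': 9, 'j': 8, 'z': 8}
env['a'] = 1 → {'b': 5, 'r': 3, 'x': 9, 'j': 8, 'z': 8, 'a': 1}
env['y'] = 3 → {'b': 5, 'r': 3, 'x': 9, 'j': 8, 'z': 8, 'a': 1, 'y': 3}
env['j']-env['r'] = 8-3 = 5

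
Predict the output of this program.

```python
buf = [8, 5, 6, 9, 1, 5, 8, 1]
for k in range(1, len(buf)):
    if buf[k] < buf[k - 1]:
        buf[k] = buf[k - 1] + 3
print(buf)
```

[8, 11, 14, 17, 20, 23, 26, 29]

k=1: 5<8, buf[1] = 8+3 = 11 → [8, 11, 6, 9, 1, 5, 8, 1]
k=2: 6<11, buf[2] = 11+3 = 14 → [8, 11, 14, 9, 1, 5, 8, 1]
k=3: 9<14, buf[3] = 14+3 = 17 → [8, 11, 14, 17, 1, 5, 8, 1]
k=4: 1<17, buf[4] = 17+3 = 20 → [8, 11, 14, 17, 20, 5, 8, 1]
k=5: 5<20, buf[5] = 20+3 = 23 → [8, 11, 14, 17, 20, 23, 8, 1]
k=6: 8<23, buf[6] = 23+3 = 26 → [8, 11, 14, 17, 20, 23, 26, 1]
k=7: 1<26, buf[7] = 26+3 = 29 → [8, 11, 14, 17, 20, 23, 26, 29]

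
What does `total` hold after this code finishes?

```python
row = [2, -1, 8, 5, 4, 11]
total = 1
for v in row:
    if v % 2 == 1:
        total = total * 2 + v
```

v=2: not odd
v=-1: odd, total = 1*2+(-1) = 1
v=8: not odd
v=5: odd, total = 1*2+5 = 7
v=4: not odd
v=11: odd, total = 7*2+11 = 25

25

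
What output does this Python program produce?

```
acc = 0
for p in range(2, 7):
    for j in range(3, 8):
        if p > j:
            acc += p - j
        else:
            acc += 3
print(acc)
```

67

p=2,j=3: not 2>3, acc = 0+3 = 3
p=2,j=4: not 2>4, acc = 3+3 = 6
p=2,j=5: not 2>5, acc = 6+3 = 9
p=2,j=6: not 2>6, acc = 9+3 = 12
p=2,j=7: not 2>7, acc = 12+3 = 15
p=3,j=3: not 3>3, acc = 15+3 = 18
p=3,j=4: not 3>4, acc = 18+3 = 21
p=3,j=5: not 3>5, acc = 21+3 = 24
p=3,j=6: not 3>6, acc = 24+3 = 27
p=3,j=7: not 3>7, acc = 27+3 = 30
p=4,j=3: 4>3, acc = 30+1 = 31
p=4,j=4: not 4>4, acc = 31+3 = 34
p=4,j=5: not 4>5, acc = 34+3 = 37
p=4,j=6: not 4>6, acc = 37+3 = 40
p=4,j=7: not 4>7, acc = 40+3 = 43
p=5,j=3: 5>3, acc = 43+2 = 45
p=5,j=4: 5>4, acc = 45+1 = 46
p=5,j=5: not 5>5, acc = 46+3 = 49
p=5,j=6: not 5>6, acc = 49+3 = 52
p=5,j=7: not 5>7, acc = 52+3 = 55
p=6,j=3: 6>3, acc = 55+3 = 58
p=6,j=4: 6>4, acc = 58+2 = 60
p=6,j=5: 6>5, acc = 60+1 = 61
p=6,j=6: not 6>6, acc = 61+3 = 64
p=6,j=7: not 6>7, acc = 64+3 = 67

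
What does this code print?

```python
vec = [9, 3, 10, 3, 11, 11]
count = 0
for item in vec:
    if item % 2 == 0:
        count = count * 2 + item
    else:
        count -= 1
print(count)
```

3

item=9: not even, count = 0-1 = -1
item=3: not even, count = (-1)-1 = -2
item=10: even, count = (-2)*2+10 = 6
item=3: not even, count = 6-1 = 5
item=11: not even, count = 5-1 = 4
item=11: not even, count = 4-1 = 3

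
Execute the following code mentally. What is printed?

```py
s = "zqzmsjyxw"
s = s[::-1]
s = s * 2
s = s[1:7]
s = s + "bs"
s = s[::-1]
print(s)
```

reverse → 'wxyjsmzqz'
repeat ×2 → 'wxyjsmzqzwxyjsmzqz'
slice [1:7] → 'xyjsmz'
+ 'bs' → 'xyjsmzbs'
reverse → 'sbzmsjyx'

sbzmsjyx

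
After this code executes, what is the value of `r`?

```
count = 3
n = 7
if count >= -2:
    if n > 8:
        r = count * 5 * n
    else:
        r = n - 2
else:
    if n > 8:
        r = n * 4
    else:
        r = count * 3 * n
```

5

count=3, n=7
count >= -2 is True; n > 8 is False
→ r = n - 2 = 5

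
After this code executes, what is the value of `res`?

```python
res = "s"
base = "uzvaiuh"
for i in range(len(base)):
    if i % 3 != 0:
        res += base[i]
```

'szviu'

i=0: skip
i=1: add 'z' → 'sz'
i=2: add 'v' → 'szv'
i=3: skip
i=4: add 'i' → 'szvi'
i=5: add 'u' → 'szviu'
i=6: skip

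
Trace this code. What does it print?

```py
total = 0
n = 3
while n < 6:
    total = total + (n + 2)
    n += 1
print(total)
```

n=3: total = 0+5 = 5
n=4: total = 5+6 = 11
n=5: total = 11+7 = 18

18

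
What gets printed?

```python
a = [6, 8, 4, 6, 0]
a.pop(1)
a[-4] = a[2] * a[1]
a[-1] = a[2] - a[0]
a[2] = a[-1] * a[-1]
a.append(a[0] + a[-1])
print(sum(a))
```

pop(1) removes 8 → [6, 4, 6, 0]
a[-4] = a[2]*a[1] = 6*4 = 24 → [24, 4, 6, 0]
a[-1] = a[2]-a[0] = 6-24 = -18 → [24, 4, 6, -18]
a[2] = a[-1]*a[-1] = (-18)*(-18) = 324 → [24, 4, 324, -18]
append a[0]+a[-1] = 24+(-18) = 6 → [24, 4, 324, -18, 6]
sum = 340

340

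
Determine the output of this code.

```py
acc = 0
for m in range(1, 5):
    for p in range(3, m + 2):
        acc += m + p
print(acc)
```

m=2,p=3: acc = 0+5 = 5
m=3,p=3: acc = 5+6 = 11
m=3,p=4: acc = 11+7 = 18
m=4,p=3: acc = 18+7 = 25
m=4,p=4: acc = 25+8 = 33
m=4,p=5: acc = 33+9 = 42

42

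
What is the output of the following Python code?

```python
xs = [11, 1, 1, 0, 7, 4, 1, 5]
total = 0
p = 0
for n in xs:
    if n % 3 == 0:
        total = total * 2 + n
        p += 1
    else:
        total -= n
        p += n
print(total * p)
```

-1333

n=11: not %3==0, total = 0-11 = -11; p=11
n=1: not %3==0, total = (-11)-1 = -12; p=12
n=1: not %3==0, total = (-12)-1 = -13; p=13
n=0: %3==0, total = (-13)*2+0 = -26; p=14
n=7: not %3==0, total = (-26)-7 = -33; p=21
n=4: not %3==0, total = (-33)-4 = -37; p=25
n=1: not %3==0, total = (-37)-1 = -38; p=26
n=5: not %3==0, total = (-38)-5 = -43; p=31
total*p = (-43)*31 = -1333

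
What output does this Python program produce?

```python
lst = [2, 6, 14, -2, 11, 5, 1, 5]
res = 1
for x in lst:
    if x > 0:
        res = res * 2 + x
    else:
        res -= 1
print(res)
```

x=2: >0, res = 1*2+2 = 4
x=6: >0, res = 4*2+6 = 14
x=14: >0, res = 14*2+14 = 42
x=-2: not >0, res = 42-1 = 41
x=11: >0, res = 41*2+11 = 93
x=5: >0, res = 93*2+5 = 191
x=1: >0, res = 191*2+1 = 383
x=5: >0, res = 383*2+5 = 771

771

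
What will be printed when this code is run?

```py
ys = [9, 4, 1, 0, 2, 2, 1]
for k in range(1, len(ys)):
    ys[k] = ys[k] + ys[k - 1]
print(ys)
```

[9, 13, 14, 14, 16, 18, 19]

k=1: ys[1] = 4+9 = 13 → [9, 13, 1, 0, 2, 2, 1]
k=2: ys[2] = 1+13 = 14 → [9, 13, 14, 0, 2, 2, 1]
k=3: ys[3] = 0+14 = 14 → [9, 13, 14, 14, 2, 2, 1]
k=4: ys[4] = 2+14 = 16 → [9, 13, 14, 14, 16, 2, 1]
k=5: ys[5] = 2+16 = 18 → [9, 13, 14, 14, 16, 18, 1]
k=6: ys[6] = 1+18 = 19 → [9, 13, 14, 14, 16, 18, 19]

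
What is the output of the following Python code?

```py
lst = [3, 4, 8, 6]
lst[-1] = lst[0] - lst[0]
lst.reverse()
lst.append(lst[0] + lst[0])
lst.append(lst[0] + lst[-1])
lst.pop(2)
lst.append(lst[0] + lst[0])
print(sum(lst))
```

lst[-1] = lst[0]-lst[0] = 3-3 = 0 → [3, 4, 8, 0]
reverse → [0, 8, 4, 3]
append lst[0]+lst[0] = 0+0 = 0 → [0, 8, 4, 3, 0]
append lst[0]+lst[-1] = 0+0 = 0 → [0, 8, 4, 3, 0, 0]
pop(2) removes 4 → [0, 8, 3, 0, 0]
append lst[0]+lst[0] = 0+0 = 0 → [0, 8, 3, 0, 0, 0]
sum = 11

11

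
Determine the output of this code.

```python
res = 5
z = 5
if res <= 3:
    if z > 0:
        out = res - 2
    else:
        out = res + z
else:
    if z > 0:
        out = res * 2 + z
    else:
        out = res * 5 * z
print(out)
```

res=5, z=5
res <= 3 is False; z > 0 is True
→ out = res * 2 + z = 15

15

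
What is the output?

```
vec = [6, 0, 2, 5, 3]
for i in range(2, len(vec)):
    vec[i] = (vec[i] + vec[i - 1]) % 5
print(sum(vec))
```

10

i=2: vec[2] = (2+0)%5 = 2 → [6, 0, 2, 5, 3]
i=3: vec[3] = (5+2)%5 = 2 → [6, 0, 2, 2, 3]
i=4: vec[4] = (3+2)%5 = 0 → [6, 0, 2, 2, 0]
sum = 10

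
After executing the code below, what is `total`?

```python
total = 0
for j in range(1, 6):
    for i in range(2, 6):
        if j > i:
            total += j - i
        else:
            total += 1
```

24

j=1,i=2: not 1>2, total = 0+1 = 1
j=1,i=3: not 1>3, total = 1+1 = 2
j=1,i=4: not 1>4, total = 2+1 = 3
j=1,i=5: not 1>5, total = 3+1 = 4
j=2,i=2: not 2>2, total = 4+1 = 5
j=2,i=3: not 2>3, total = 5+1 = 6
j=2,i=4: not 2>4, total = 6+1 = 7
j=2,i=5: not 2>5, total = 7+1 = 8
j=3,i=2: 3>2, total = 8+1 = 9
j=3,i=3: not 3>3, total = 9+1 = 10
j=3,i=4: not 3>4, total = 10+1 = 11
j=3,i=5: not 3>5, total = 11+1 = 12
j=4,i=2: 4>2, total = 12+2 = 14
j=4,i=3: 4>3, total = 14+1 = 15
j=4,i=4: not 4>4, total = 15+1 = 16
j=4,i=5: not 4>5, total = 16+1 = 17
j=5,i=2: 5>2, total = 17+3 = 20
j=5,i=3: 5>3, total = 20+2 = 22
j=5,i=4: 5>4, total = 22+1 = 23
j=5,i=5: not 5>5, total = 23+1 = 24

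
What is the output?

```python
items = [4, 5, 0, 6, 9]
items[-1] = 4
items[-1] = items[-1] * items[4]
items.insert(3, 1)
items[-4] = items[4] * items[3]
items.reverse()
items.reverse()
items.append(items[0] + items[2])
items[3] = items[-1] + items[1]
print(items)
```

[4, 5, 6, 15, 6, 16, 10]

items[-1] = 4 → [4, 5, 0, 6, 4]
items[-1] = items[-1]*items[4] = 4*4 = 16 → [4, 5, 0, 6, 16]
insert 1 at 3 → [4, 5, 0, 1, 6, 16]
items[-4] = items[4]*items[3] = 6*1 = 6 → [4, 5, 6, 1, 6, 16]
reverse → [16, 6, 1, 6, 5, 4]
reverse → [4, 5, 6, 1, 6, 16]
append items[0]+items[2] = 4+6 = 10 → [4, 5, 6, 1, 6, 16, 10]
items[3] = items[-1]+items[1] = 10+5 = 15 → [4, 5, 6, 15, 6, 16, 10]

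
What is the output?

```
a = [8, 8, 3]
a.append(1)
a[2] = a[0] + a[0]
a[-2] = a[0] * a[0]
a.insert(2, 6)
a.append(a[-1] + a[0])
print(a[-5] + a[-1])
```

17

append 1 → [8, 8, 3, 1]
a[2] = a[0]+a[0] = 8+8 = 16 → [8, 8, 16, 1]
a[-2] = a[0]*a[0] = 8*8 = 64 → [8, 8, 64, 1]
insert 6 at 2 → [8, 8, 6, 64, 1]
append a[-1]+a[0] = 1+8 = 9 → [8, 8, 6, 64, 1, 9]
a[-5]+a[-1] = 8+9 = 17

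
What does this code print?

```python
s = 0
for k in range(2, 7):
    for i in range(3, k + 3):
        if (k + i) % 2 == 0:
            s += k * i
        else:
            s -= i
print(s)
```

k=2,i=3: odd sum, s = 0-3 = -3
k=2,i=4: even sum, s = (-3)+8 = 5
k=3,i=3: even sum, s = 5+9 = 14
k=3,i=4: odd sum, s = 14-4 = 10
k=3,i=5: even sum, s = 10+15 = 25
k=4,i=3: odd sum, s = 25-3 = 22
k=4,i=4: even sum, s = 22+16 = 38
k=4,i=5: odd sum, s = 38-5 = 33
k=4,i=6: even sum, s = 33+24 = 57
k=5,i=3: even sum, s = 57+15 = 72
k=5,i=4: odd sum, s = 72-4 = 68
k=5,i=5: even sum, s = 68+25 = 93
k=5,i=6: odd sum, s = 93-6 = 87
k=5,i=7: even sum, s = 87+35 = 122
k=6,i=3: odd sum, s = 122-3 = 119
k=6,i=4: even sum, s = 119+24 = 143
k=6,i=5: odd sum, s = 143-5 = 138
k=6,i=6: even sum, s = 138+36 = 174
k=6,i=7: odd sum, s = 174-7 = 167
k=6,i=8: even sum, s = 167+48 = 215

215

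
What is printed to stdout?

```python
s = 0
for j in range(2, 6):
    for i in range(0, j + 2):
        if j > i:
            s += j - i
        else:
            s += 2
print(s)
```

j=2,i=0: 2>0, s = 0+2 = 2
j=2,i=1: 2>1, s = 2+1 = 3
j=2,i=2: not 2>2, s = 3+2 = 5
j=2,i=3: not 2>3, s = 5+2 = 7
j=3,i=0: 3>0, s = 7+3 = 10
j=3,i=1: 3>1, s = 10+2 = 12
j=3,i=2: 3>2, s = 12+1 = 13
j=3,i=3: not 3>3, s = 13+2 = 15
j=3,i=4: not 3>4, s = 15+2 = 17
j=4,i=0: 4>0, s = 17+4 = 21
j=4,i=1: 4>1, s = 21+3 = 24
j=4,i=2: 4>2, s = 24+2 = 26
j=4,i=3: 4>3, s = 26+1 = 27
j=4,i=4: not 4>4, s = 27+2 = 29
j=4,i=5: not 4>5, s = 29+2 = 31
j=5,i=0: 5>0, s = 31+5 = 36
j=5,i=1: 5>1, s = 36+4 = 40
j=5,i=2: 5>2, s = 40+3 = 43
j=5,i=3: 5>3, s = 43+2 = 45
j=5,i=4: 5>4, s = 45+1 = 46
j=5,i=5: not 5>5, s = 46+2 = 48
j=5,i=6: not 5>6, s = 48+2 = 50

50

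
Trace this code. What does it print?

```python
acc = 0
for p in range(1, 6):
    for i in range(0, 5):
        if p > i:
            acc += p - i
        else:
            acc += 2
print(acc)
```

55

p=1,i=0: 1>0, acc = 0+1 = 1
p=1,i=1: not 1>1, acc = 1+2 = 3
p=1,i=2: not 1>2, acc = 3+2 = 5
p=1,i=3: not 1>3, acc = 5+2 = 7
p=1,i=4: not 1>4, acc = 7+2 = 9
p=2,i=0: 2>0, acc = 9+2 = 11
p=2,i=1: 2>1, acc = 11+1 = 12
p=2,i=2: not 2>2, acc = 12+2 = 14
p=2,i=3: not 2>3, acc = 14+2 = 16
p=2,i=4: not 2>4, acc = 16+2 = 18
p=3,i=0: 3>0, acc = 18+3 = 21
p=3,i=1: 3>1, acc = 21+2 = 23
p=3,i=2: 3>2, acc = 23+1 = 24
p=3,i=3: not 3>3, acc = 24+2 = 26
p=3,i=4: not 3>4, acc = 26+2 = 28
p=4,i=0: 4>0, acc = 28+4 = 32
p=4,i=1: 4>1, acc = 32+3 = 35
p=4,i=2: 4>2, acc = 35+2 = 37
p=4,i=3: 4>3, acc = 37+1 = 38
p=4,i=4: not 4>4, acc = 38+2 = 40
p=5,i=0: 5>0, acc = 40+5 = 45
p=5,i=1: 5>1, acc = 45+4 = 49
p=5,i=2: 5>2, acc = 49+3 = 52
p=5,i=3: 5>3, acc = 52+2 = 54
p=5,i=4: 5>4, acc = 54+1 = 55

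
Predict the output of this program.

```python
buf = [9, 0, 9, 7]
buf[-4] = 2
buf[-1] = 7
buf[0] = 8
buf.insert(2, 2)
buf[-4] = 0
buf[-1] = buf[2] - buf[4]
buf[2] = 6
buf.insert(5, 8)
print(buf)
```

buf[-4] = 2 → [2, 0, 9, 7]
buf[-1] = 7 → [2, 0, 9, 7]
buf[0] = 8 → [8, 0, 9, 7]
insert 2 at 2 → [8, 0, 2, 9, 7]
buf[-4] = 0 → [8, 0, 2, 9, 7]
buf[-1] = buf[2]-buf[4] = 2-7 = -5 → [8, 0, 2, 9, -5]
buf[2] = 6 → [8, 0, 6, 9, -5]
insert 8 at 5 → [8, 0, 6, 9, -5, 8]

[8, 0, 6, 9, -5, 8]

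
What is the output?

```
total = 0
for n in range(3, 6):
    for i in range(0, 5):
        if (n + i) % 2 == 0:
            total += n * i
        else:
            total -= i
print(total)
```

n=3,i=0: odd sum, total = 0-0 = 0
n=3,i=1: even sum, total = 0+3 = 3
n=3,i=2: odd sum, total = 3-2 = 1
n=3,i=3: even sum, total = 1+9 = 10
n=3,i=4: odd sum, total = 10-4 = 6
n=4,i=0: even sum, total = 6+0 = 6
n=4,i=1: odd sum, total = 6-1 = 5
n=4,i=2: even sum, total = 5+8 = 13
n=4,i=3: odd sum, total = 13-3 = 10
n=4,i=4: even sum, total = 10+16 = 26
n=5,i=0: odd sum, total = 26-0 = 26
n=5,i=1: even sum, total = 26+5 = 31
n=5,i=2: odd sum, total = 31-2 = 29
n=5,i=3: even sum, total = 29+15 = 44
n=5,i=4: odd sum, total = 44-4 = 40

40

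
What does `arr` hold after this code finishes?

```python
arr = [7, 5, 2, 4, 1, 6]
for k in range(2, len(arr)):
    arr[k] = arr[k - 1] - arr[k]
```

k=2: arr[2] = 5-2 = 3 → [7, 5, 3, 4, 1, 6]
k=3: arr[3] = 3-4 = -1 → [7, 5, 3, -1, 1, 6]
k=4: arr[4] = (-1)-1 = -2 → [7, 5, 3, -1, -2, 6]
k=5: arr[5] = (-2)-6 = -8 → [7, 5, 3, -1, -2, -8]

[7, 5, 3, -1, -2, -8]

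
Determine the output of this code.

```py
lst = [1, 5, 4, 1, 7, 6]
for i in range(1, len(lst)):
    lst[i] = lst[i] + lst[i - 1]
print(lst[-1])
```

24

i=1: lst[1] = 5+1 = 6 → [1, 6, 4, 1, 7, 6]
i=2: lst[2] = 4+6 = 10 → [1, 6, 10, 1, 7, 6]
i=3: lst[3] = 1+10 = 11 → [1, 6, 10, 11, 7, 6]
i=4: lst[4] = 7+11 = 18 → [1, 6, 10, 11, 18, 6]
i=5: lst[5] = 6+18 = 24 → [1, 6, 10, 11, 18, 24]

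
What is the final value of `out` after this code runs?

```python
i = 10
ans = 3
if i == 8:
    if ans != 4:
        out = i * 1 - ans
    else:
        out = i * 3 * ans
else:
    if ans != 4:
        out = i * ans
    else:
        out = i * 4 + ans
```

30

i=10, ans=3
i == 8 is False; ans != 4 is True
→ out = i * ans = 30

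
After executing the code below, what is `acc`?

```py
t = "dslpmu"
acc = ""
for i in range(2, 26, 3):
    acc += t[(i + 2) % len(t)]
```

'msmsmsms'

i=2: add t[4]='m' → 'm'
i=5: add t[1]='s' → 'ms'
i=8: add t[4]='m' → 'msm'
i=11: add t[1]='s' → 'msms'
i=14: add t[4]='m' → 'msmsm'
i=17: add t[1]='s' → 'msmsms'
i=20: add t[4]='m' → 'msmsmsm'
i=23: add t[1]='s' → 'msmsmsms'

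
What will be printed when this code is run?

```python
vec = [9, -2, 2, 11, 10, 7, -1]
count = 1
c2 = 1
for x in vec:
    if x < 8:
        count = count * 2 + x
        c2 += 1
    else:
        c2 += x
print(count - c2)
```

-14

x=9: not <8; c2=10
x=-2: <8, count = 1*2+(-2) = 0; c2=11
x=2: <8, count = 0*2+2 = 2; c2=12
x=11: not <8; c2=23
x=10: not <8; c2=33
x=7: <8, count = 2*2+7 = 11; c2=34
x=-1: <8, count = 11*2+(-1) = 21; c2=35
count-c2 = 21-35 = -14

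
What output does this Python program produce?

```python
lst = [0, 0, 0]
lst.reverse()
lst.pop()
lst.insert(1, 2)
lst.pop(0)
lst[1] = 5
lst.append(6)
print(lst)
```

[2, 5, 6]

reverse → [0, 0, 0]
pop() removes 0 → [0, 0]
insert 2 at 1 → [0, 2, 0]
pop(0) removes 0 → [2, 0]
lst[1] = 5 → [2, 5]
append 6 → [2, 5, 6]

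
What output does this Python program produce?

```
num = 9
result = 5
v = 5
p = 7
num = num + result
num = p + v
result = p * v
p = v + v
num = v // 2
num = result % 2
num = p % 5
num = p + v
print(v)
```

num = 9+5 = 14
num = 7+5 = 12
result = 7*5 = 35
p = 5+5 = 10
num = 5//2 = 2
num = 35%2 = 1
num = 10%5 = 0
num = 10+5 = 15

5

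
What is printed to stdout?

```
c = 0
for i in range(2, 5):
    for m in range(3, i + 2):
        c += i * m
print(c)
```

i=2,m=3: c = 0+6 = 6
i=3,m=3: c = 6+9 = 15
i=3,m=4: c = 15+12 = 27
i=4,m=3: c = 27+12 = 39
i=4,m=4: c = 39+16 = 55
i=4,m=5: c = 55+20 = 75

75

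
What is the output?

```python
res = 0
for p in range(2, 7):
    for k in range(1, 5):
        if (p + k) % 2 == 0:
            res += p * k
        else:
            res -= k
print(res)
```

80

p=2,k=1: odd sum, res = 0-1 = -1
p=2,k=2: even sum, res = (-1)+4 = 3
p=2,k=3: odd sum, res = 3-3 = 0
p=2,k=4: even sum, res = 0+8 = 8
p=3,k=1: even sum, res = 8+3 = 11
p=3,k=2: odd sum, res = 11-2 = 9
p=3,k=3: even sum, res = 9+9 = 18
p=3,k=4: odd sum, res = 18-4 = 14
p=4,k=1: odd sum, res = 14-1 = 13
p=4,k=2: even sum, res = 13+8 = 21
p=4,k=3: odd sum, res = 21-3 = 18
p=4,k=4: even sum, res = 18+16 = 34
p=5,k=1: even sum, res = 34+5 = 39
p=5,k=2: odd sum, res = 39-2 = 37
p=5,k=3: even sum, res = 37+15 = 52
p=5,k=4: odd sum, res = 52-4 = 48
p=6,k=1: odd sum, res = 48-1 = 47
p=6,k=2: even sum, res = 47+12 = 59
p=6,k=3: odd sum, res = 59-3 = 56
p=6,k=4: even sum, res = 56+24 = 80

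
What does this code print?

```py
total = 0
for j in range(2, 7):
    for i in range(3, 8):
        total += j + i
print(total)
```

225

j=2,i=3: total = 0+5 = 5
j=2,i=4: total = 5+6 = 11
j=2,i=5: total = 11+7 = 18
j=2,i=6: total = 18+8 = 26
j=2,i=7: total = 26+9 = 35
j=3,i=3: total = 35+6 = 41
j=3,i=4: total = 41+7 = 48
j=3,i=5: total = 48+8 = 56
j=3,i=6: total = 56+9 = 65
j=3,i=7: total = 65+10 = 75
j=4,i=3: total = 75+7 = 82
j=4,i=4: total = 82+8 = 90
j=4,i=5: total = 90+9 = 99
j=4,i=6: total = 99+10 = 109
j=4,i=7: total = 109+11 = 120
j=5,i=3: total = 120+8 = 128
j=5,i=4: total = 128+9 = 137
j=5,i=5: total = 137+10 = 147
j=5,i=6: total = 147+11 = 158
j=5,i=7: total = 158+12 = 170
j=6,i=3: total = 170+9 = 179
j=6,i=4: total = 179+10 = 189
j=6,i=5: total = 189+11 = 200
j=6,i=6: total = 200+12 = 212
j=6,i=7: total = 212+13 = 225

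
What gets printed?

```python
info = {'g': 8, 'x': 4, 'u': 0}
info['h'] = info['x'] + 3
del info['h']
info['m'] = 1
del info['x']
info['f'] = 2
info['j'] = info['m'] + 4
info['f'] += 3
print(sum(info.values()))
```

19

info['h'] = info['x']+3 = 7 → {'g': 8, 'x': 4, 'u': 0, 'h': 7}
del 'h' → {'g': 8, 'x': 4, 'u': 0}
info['m'] = 1 → {'g': 8, 'x': 4, 'u': 0, 'm': 1}
del 'x' → {'g': 8, 'u': 0, 'm': 1}
info['f'] = 2 → {'g': 8, 'u': 0, 'm': 1, 'f': 2}
info['j'] = info['m']+4 = 5 → {'g': 8, 'u': 0, 'm': 1, 'f': 2, 'j': 5}
info['f'] = 2+3 = 5 → {'g': 8, 'u': 0, 'm': 1, 'f': 5, 'j': 5}
sum of values = 19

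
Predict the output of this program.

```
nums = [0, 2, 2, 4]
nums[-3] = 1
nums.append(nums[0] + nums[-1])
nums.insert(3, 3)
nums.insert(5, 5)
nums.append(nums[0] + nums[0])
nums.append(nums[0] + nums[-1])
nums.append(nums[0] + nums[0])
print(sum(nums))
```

nums[-3] = 1 → [0, 1, 2, 4]
append nums[0]+nums[-1] = 0+4 = 4 → [0, 1, 2, 4, 4]
insert 3 at 3 → [0, 1, 2, 3, 4, 4]
insert 5 at 5 → [0, 1, 2, 3, 4, 5, 4]
append nums[0]+nums[0] = 0+0 = 0 → [0, 1, 2, 3, 4, 5, 4, 0]
append nums[0]+nums[-1] = 0+0 = 0 → [0, 1, 2, 3, 4, 5, 4, 0, 0]
append nums[0]+nums[0] = 0+0 = 0 → [0, 1, 2, 3, 4, 5, 4, 0, 0, 0]
sum = 19

19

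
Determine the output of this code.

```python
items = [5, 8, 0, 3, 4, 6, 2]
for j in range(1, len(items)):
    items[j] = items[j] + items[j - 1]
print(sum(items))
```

121

j=1: items[1] = 8+5 = 13 → [5, 13, 0, 3, 4, 6, 2]
j=2: items[2] = 0+13 = 13 → [5, 13, 13, 3, 4, 6, 2]
j=3: items[3] = 3+13 = 16 → [5, 13, 13, 16, 4, 6, 2]
j=4: items[4] = 4+16 = 20 → [5, 13, 13, 16, 20, 6, 2]
j=5: items[5] = 6+20 = 26 → [5, 13, 13, 16, 20, 26, 2]
j=6: items[6] = 2+26 = 28 → [5, 13, 13, 16, 20, 26, 28]
sum = 121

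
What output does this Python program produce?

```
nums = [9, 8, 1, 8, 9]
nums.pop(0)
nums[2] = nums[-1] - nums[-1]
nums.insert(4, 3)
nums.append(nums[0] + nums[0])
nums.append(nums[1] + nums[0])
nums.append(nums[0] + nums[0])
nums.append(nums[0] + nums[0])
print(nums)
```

pop(0) removes 9 → [8, 1, 8, 9]
nums[2] = nums[-1]-nums[-1] = 9-9 = 0 → [8, 1, 0, 9]
insert 3 at 4 → [8, 1, 0, 9, 3]
append nums[0]+nums[0] = 8+8 = 16 → [8, 1, 0, 9, 3, 16]
append nums[1]+nums[0] = 1+8 = 9 → [8, 1, 0, 9, 3, 16, 9]
append nums[0]+nums[0] = 8+8 = 16 → [8, 1, 0, 9, 3, 16, 9, 16]
append nums[0]+nums[0] = 8+8 = 16 → [8, 1, 0, 9, 3, 16, 9, 16, 16]

[8, 1, 0, 9, 3, 16, 9, 16, 16]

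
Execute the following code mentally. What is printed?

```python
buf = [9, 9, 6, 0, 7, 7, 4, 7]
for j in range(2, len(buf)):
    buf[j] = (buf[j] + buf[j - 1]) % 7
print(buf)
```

[9, 9, 1, 1, 1, 1, 5, 5]

j=2: buf[2] = (6+9)%7 = 1 → [9, 9, 1, 0, 7, 7, 4, 7]
j=3: buf[3] = (0+1)%7 = 1 → [9, 9, 1, 1, 7, 7, 4, 7]
j=4: buf[4] = (7+1)%7 = 1 → [9, 9, 1, 1, 1, 7, 4, 7]
j=5: buf[5] = (7+1)%7 = 1 → [9, 9, 1, 1, 1, 1, 4, 7]
j=6: buf[6] = (4+1)%7 = 5 → [9, 9, 1, 1, 1, 1, 5, 7]
j=7: buf[7] = (7+5)%7 = 5 → [9, 9, 1, 1, 1, 1, 5, 5]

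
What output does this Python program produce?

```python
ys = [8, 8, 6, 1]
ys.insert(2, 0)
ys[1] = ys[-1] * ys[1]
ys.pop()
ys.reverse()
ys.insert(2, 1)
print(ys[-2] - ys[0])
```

insert 0 at 2 → [8, 8, 0, 6, 1]
ys[1] = ys[-1]*ys[1] = 1*8 = 8 → [8, 8, 0, 6, 1]
pop() removes 1 → [8, 8, 0, 6]
reverse → [6, 0, 8, 8]
insert 1 at 2 → [6, 0, 1, 8, 8]
ys[-2]-ys[0] = 8-6 = 2

2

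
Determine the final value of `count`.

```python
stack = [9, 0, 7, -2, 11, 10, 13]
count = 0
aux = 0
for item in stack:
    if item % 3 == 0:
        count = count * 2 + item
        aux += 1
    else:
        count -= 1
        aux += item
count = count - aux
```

-28

item=9: %3==0, count = 0*2+9 = 9; aux=1
item=0: %3==0, count = 9*2+0 = 18; aux=2
item=7: not %3==0, count = 18-1 = 17; aux=9
item=-2: not %3==0, count = 17-1 = 16; aux=7
item=11: not %3==0, count = 16-1 = 15; aux=18
item=10: not %3==0, count = 15-1 = 14; aux=28
item=13: not %3==0, count = 14-1 = 13; aux=41
count-aux = 13-41 = -28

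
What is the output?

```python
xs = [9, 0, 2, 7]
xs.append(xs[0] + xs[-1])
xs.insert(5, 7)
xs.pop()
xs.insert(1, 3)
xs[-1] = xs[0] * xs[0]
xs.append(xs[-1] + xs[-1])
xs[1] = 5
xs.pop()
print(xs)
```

append xs[0]+xs[-1] = 9+7 = 16 → [9, 0, 2, 7, 16]
insert 7 at 5 → [9, 0, 2, 7, 16, 7]
pop() removes 7 → [9, 0, 2, 7, 16]
insert 3 at 1 → [9, 3, 0, 2, 7, 16]
xs[-1] = xs[0]*xs[0] = 9*9 = 81 → [9, 3, 0, 2, 7, 81]
append xs[-1]+xs[-1] = 81+81 = 162 → [9, 3, 0, 2, 7, 81, 162]
xs[1] = 5 → [9, 5, 0, 2, 7, 81, 162]
pop() removes 162 → [9, 5, 0, 2, 7, 81]

[9, 5, 0, 2, 7, 81]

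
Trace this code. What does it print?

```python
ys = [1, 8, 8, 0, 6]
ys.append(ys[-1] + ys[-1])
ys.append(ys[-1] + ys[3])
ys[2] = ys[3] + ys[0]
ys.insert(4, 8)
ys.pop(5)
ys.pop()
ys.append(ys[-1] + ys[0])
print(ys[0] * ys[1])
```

append ys[-1]+ys[-1] = 6+6 = 12 → [1, 8, 8, 0, 6, 12]
append ys[-1]+ys[3] = 12+0 = 12 → [1, 8, 8, 0, 6, 12, 12]
ys[2] = ys[3]+ys[0] = 0+1 = 1 → [1, 8, 1, 0, 6, 12, 12]
insert 8 at 4 → [1, 8, 1, 0, 8, 6, 12, 12]
pop(5) removes 6 → [1, 8, 1, 0, 8, 12, 12]
pop() removes 12 → [1, 8, 1, 0, 8, 12]
append ys[-1]+ys[0] = 12+1 = 13 → [1, 8, 1, 0, 8, 12, 13]
ys[0]*ys[1] = 1*8 = 8

8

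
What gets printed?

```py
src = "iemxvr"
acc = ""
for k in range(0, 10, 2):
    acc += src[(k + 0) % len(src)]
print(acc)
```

imvim

k=0: add src[0]='i' → 'i'
k=2: add src[2]='m' → 'im'
k=4: add src[4]='v' → 'imv'
k=6: add src[0]='i' → 'imvi'
k=8: add src[2]='m' → 'imvim'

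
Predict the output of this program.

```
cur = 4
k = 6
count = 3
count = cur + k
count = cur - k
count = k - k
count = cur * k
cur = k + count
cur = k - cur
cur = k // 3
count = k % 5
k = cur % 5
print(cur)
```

count = 4+6 = 10
count = 4-6 = -2
count = 6-6 = 0
count = 4*6 = 24
cur = 6+24 = 30
cur = 6-30 = -24
cur = 6//3 = 2
count = 6%5 = 1
k = 2%5 = 2

2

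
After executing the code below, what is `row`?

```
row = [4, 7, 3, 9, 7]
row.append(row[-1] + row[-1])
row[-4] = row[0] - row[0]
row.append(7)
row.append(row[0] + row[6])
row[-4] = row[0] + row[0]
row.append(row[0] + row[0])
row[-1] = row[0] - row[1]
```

append row[-1]+row[-1] = 7+7 = 14 → [4, 7, 3, 9, 7, 14]
row[-4] = row[0]-row[0] = 4-4 = 0 → [4, 7, 0, 9, 7, 14]
append 7 → [4, 7, 0, 9, 7, 14, 7]
append row[0]+row[6] = 4+7 = 11 → [4, 7, 0, 9, 7, 14, 7, 11]
row[-4] = row[0]+row[0] = 4+4 = 8 → [4, 7, 0, 9, 8, 14, 7, 11]
append row[0]+row[0] = 4+4 = 8 → [4, 7, 0, 9, 8, 14, 7, 11, 8]
row[-1] = row[0]-row[1] = 4-7 = -3 → [4, 7, 0, 9, 8, 14, 7, 11, -3]

[4, 7, 0, 9, 8, 14, 7, 11, -3]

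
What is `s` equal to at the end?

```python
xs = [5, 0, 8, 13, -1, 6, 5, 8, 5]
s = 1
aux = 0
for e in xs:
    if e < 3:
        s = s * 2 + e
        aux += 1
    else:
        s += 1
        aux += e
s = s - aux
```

-37

e=5: not <3, s = 1+1 = 2; aux=5
e=0: <3, s = 2*2+0 = 4; aux=6
e=8: not <3, s = 4+1 = 5; aux=14
e=13: not <3, s = 5+1 = 6; aux=27
e=-1: <3, s = 6*2+(-1) = 11; aux=28
e=6: not <3, s = 11+1 = 12; aux=34
e=5: not <3, s = 12+1 = 13; aux=39
e=8: not <3, s = 13+1 = 14; aux=47
e=5: not <3, s = 14+1 = 15; aux=52
s-aux = 15-52 = -37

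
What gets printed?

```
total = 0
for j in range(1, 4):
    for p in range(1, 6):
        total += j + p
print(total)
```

75

j=1,p=1: total = 0+2 = 2
j=1,p=2: total = 2+3 = 5
j=1,p=3: total = 5+4 = 9
j=1,p=4: total = 9+5 = 14
j=1,p=5: total = 14+6 = 20
j=2,p=1: total = 20+3 = 23
j=2,p=2: total = 23+4 = 27
j=2,p=3: total = 27+5 = 32
j=2,p=4: total = 32+6 = 38
j=2,p=5: total = 38+7 = 45
j=3,p=1: total = 45+4 = 49
j=3,p=2: total = 49+5 = 54
j=3,p=3: total = 54+6 = 60
j=3,p=4: total = 60+7 = 67
j=3,p=5: total = 67+8 = 75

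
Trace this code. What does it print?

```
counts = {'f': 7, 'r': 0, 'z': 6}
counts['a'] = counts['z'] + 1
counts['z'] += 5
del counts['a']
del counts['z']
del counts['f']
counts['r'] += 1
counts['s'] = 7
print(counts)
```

counts['a'] = counts['z']+1 = 7 → {'f': 7, 'r': 0, 'z': 6, 'a': 7}
counts['z'] = 6+5 = 11 → {'f': 7, 'r': 0, 'z': 11, 'a': 7}
del 'a' → {'f': 7, 'r': 0, 'z': 11}
del 'z' → {'f': 7, 'r': 0}
del 'f' → {'r': 0}
counts['r'] = 0+1 = 1 → {'r': 1}
counts['s'] = 7 → {'r': 1, 's': 7}

{'r': 1, 's': 7}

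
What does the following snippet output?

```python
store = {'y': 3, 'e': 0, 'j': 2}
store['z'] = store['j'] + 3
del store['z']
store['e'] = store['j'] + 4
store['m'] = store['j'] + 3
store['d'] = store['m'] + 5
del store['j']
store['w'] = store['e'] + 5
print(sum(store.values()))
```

store['z'] = store['j']+3 = 5 → {'y': 3, 'e': 0, 'j': 2, 'z': 5}
del 'z' → {'y': 3, 'e': 0, 'j': 2}
store['e'] = store['j']+4 = 6 → {'y': 3, 'e': 6, 'j': 2}
store['m'] = store['j']+3 = 5 → {'y': 3, 'e': 6, 'j': 2, 'm': 5}
store['d'] = store['m']+5 = 10 → {'y': 3, 'e': 6, 'j': 2, 'm': 5, 'd': 10}
del 'j' → {'y': 3, 'e': 6, 'm': 5, 'd': 10}
store['w'] = store['e']+5 = 11 → {'y': 3, 'e': 6, 'm': 5, 'd': 10, 'w': 11}
sum of values = 35

35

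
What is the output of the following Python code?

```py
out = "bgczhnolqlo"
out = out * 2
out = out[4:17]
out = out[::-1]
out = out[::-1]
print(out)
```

repeat ×2 → 'bgczhnolqlobgczhnolqlo'
slice [4:17] → 'hnolqlobgczhn'
reverse → 'nhzcgbolqlonh'
reverse → 'hnolqlobgczhn'

hnolqlobgczhn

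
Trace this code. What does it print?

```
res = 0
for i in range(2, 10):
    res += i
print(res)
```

i=2: res = 0+2 = 2
i=3: res = 2+3 = 5
i=4: res = 5+4 = 9
i=5: res = 9+5 = 14
i=6: res = 14+6 = 20
i=7: res = 20+7 = 27
i=8: res = 27+8 = 35
i=9: res = 35+9 = 44

44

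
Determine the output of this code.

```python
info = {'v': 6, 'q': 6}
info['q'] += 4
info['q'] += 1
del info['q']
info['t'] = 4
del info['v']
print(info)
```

{'t': 4}

info['q'] = 6+4 = 10 → {'v': 6, 'q': 10}
info['q'] = 10+1 = 11 → {'v': 6, 'q': 11}
del 'q' → {'v': 6}
info['t'] = 4 → {'v': 6, 't': 4}
del 'v' → {'t': 4}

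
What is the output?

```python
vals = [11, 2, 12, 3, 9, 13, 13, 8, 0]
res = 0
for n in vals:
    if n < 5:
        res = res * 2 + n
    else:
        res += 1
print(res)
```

34

n=11: not <5, res = 0+1 = 1
n=2: <5, res = 1*2+2 = 4
n=12: not <5, res = 4+1 = 5
n=3: <5, res = 5*2+3 = 13
n=9: not <5, res = 13+1 = 14
n=13: not <5, res = 14+1 = 15
n=13: not <5, res = 15+1 = 16
n=8: not <5, res = 16+1 = 17
n=0: <5, res = 17*2+0 = 34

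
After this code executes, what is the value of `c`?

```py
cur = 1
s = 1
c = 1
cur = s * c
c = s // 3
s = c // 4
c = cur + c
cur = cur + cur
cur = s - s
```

1

cur = 1*1 = 1
c = 1//3 = 0
s = 0//4 = 0
c = 1+0 = 1
cur = 1+1 = 2
cur = 0-0 = 0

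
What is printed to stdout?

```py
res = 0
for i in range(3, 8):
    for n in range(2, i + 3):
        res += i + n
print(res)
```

i=3,n=2: res = 0+5 = 5
i=3,n=3: res = 5+6 = 11
i=3,n=4: res = 11+7 = 18
i=3,n=5: res = 18+8 = 26
i=4,n=2: res = 26+6 = 32
i=4,n=3: res = 32+7 = 39
i=4,n=4: res = 39+8 = 47
i=4,n=5: res = 47+9 = 56
i=4,n=6: res = 56+10 = 66
i=5,n=2: res = 66+7 = 73
i=5,n=3: res = 73+8 = 81
i=5,n=4: res = 81+9 = 90
i=5,n=5: res = 90+10 = 100
i=5,n=6: res = 100+11 = 111
i=5,n=7: res = 111+12 = 123
i=6,n=2: res = 123+8 = 131
i=6,n=3: res = 131+9 = 140
i=6,n=4: res = 140+10 = 150
i=6,n=5: res = 150+11 = 161
i=6,n=6: res = 161+12 = 173
i=6,n=7: res = 173+13 = 186
i=6,n=8: res = 186+14 = 200
i=7,n=2: res = 200+9 = 209
i=7,n=3: res = 209+10 = 219
i=7,n=4: res = 219+11 = 230
i=7,n=5: res = 230+12 = 242
i=7,n=6: res = 242+13 = 255
i=7,n=7: res = 255+14 = 269
i=7,n=8: res = 269+15 = 284
i=7,n=9: res = 284+16 = 300

300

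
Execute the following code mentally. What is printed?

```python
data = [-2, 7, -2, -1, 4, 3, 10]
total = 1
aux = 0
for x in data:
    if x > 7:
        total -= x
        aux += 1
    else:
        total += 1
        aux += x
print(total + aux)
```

x=-2: not >7, total = 1+1 = 2; aux=-2
x=7: not >7, total = 2+1 = 3; aux=5
x=-2: not >7, total = 3+1 = 4; aux=3
x=-1: not >7, total = 4+1 = 5; aux=2
x=4: not >7, total = 5+1 = 6; aux=6
x=3: not >7, total = 6+1 = 7; aux=9
x=10: >7, total = 7-10 = -3; aux=10
total+aux = (-3)+10 = 7

7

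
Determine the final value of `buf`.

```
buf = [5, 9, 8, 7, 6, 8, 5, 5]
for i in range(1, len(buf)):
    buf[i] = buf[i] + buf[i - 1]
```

i=1: buf[1] = 9+5 = 14 → [5, 14, 8, 7, 6, 8, 5, 5]
i=2: buf[2] = 8+14 = 22 → [5, 14, 22, 7, 6, 8, 5, 5]
i=3: buf[3] = 7+22 = 29 → [5, 14, 22, 29, 6, 8, 5, 5]
i=4: buf[4] = 6+29 = 35 → [5, 14, 22, 29, 35, 8, 5, 5]
i=5: buf[5] = 8+35 = 43 → [5, 14, 22, 29, 35, 43, 5, 5]
i=6: buf[6] = 5+43 = 48 → [5, 14, 22, 29, 35, 43, 48, 5]
i=7: buf[7] = 5+48 = 53 → [5, 14, 22, 29, 35, 43, 48, 53]

[5, 14, 22, 29, 35, 43, 48, 53]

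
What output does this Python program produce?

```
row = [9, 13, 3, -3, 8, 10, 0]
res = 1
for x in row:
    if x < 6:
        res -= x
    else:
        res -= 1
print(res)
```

-3

x=9: not <6, res = 1-1 = 0
x=13: not <6, res = 0-1 = -1
x=3: <6, res = (-1)-3 = -4
x=-3: <6, res = (-4)-(-3) = -1
x=8: not <6, res = (-1)-1 = -2
x=10: not <6, res = (-2)-1 = -3
x=0: <6, res = (-3)-0 = -3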